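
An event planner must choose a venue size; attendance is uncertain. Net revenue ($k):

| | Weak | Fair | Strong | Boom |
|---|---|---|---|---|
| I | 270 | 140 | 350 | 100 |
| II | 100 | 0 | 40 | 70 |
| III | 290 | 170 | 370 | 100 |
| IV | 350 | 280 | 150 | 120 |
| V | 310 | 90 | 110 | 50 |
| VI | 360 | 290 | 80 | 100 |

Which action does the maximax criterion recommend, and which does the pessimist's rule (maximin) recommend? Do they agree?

maximax → III; maximin → IV (disagree)

Row maxima: I=350, II=100, III=370, IV=350, V=310, VI=360
Best best-case = 370 → III.
Row minima: I=100, II=0, III=100, IV=120, V=50, VI=80
Best worst-case = 120 → IV.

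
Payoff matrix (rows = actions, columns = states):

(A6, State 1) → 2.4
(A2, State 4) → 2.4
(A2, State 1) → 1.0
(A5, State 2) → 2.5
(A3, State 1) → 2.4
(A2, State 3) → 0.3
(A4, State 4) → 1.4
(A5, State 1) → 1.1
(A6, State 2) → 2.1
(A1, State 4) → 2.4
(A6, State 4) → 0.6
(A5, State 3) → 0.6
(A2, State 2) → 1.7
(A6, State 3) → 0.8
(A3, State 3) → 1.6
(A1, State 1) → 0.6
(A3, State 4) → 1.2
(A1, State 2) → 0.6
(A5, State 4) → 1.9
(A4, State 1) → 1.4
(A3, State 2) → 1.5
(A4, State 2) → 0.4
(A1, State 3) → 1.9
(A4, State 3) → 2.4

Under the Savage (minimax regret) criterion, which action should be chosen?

Column bests: State 1=2.4, State 2=2.5, State 3=2.4, State 4=2.4.
A1 regrets: 1.8, 1.9, 0.5, 0.0 → max 1.9
A2 regrets: 1.4, 0.8, 2.1, 0.0 → max 2.1
A3 regrets: 0.0, 1.0, 0.8, 1.2 → max 1.2
A4 regrets: 1.0, 2.1, 0.0, 1.0 → max 2.1
A5 regrets: 1.3, 0.0, 1.8, 0.5 → max 1.8
A6 regrets: 0.0, 0.4, 1.6, 1.8 → max 1.8
Smallest max regret = 1.2 → A3.

A3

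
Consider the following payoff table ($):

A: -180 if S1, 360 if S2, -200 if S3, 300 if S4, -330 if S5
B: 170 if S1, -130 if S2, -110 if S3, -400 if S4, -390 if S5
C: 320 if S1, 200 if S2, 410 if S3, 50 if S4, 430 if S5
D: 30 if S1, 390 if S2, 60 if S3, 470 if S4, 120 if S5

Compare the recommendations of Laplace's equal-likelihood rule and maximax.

Row averages: A=-10, B=-172, C=282, D=214
Highest average = 282 → C.
Row maxima: A=360, B=170, C=430, D=470
Best best-case = 470 → D.

laplace → C; maximax → D (disagree)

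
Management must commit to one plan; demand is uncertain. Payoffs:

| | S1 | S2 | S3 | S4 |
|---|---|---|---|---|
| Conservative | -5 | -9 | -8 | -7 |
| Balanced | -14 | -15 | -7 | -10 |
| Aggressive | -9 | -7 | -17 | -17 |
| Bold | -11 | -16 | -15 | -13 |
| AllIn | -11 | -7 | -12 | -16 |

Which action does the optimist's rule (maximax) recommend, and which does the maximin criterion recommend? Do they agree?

maximax → Conservative; maximin → Conservative (agree)

Row maxima: Conservative=-5, Balanced=-7, Aggressive=-7, Bold=-11, AllIn=-7
Best best-case = -5 → Conservative.
Row minima: Conservative=-9, Balanced=-15, Aggressive=-17, Bold=-16, AllIn=-16
Best worst-case = -9 → Conservative.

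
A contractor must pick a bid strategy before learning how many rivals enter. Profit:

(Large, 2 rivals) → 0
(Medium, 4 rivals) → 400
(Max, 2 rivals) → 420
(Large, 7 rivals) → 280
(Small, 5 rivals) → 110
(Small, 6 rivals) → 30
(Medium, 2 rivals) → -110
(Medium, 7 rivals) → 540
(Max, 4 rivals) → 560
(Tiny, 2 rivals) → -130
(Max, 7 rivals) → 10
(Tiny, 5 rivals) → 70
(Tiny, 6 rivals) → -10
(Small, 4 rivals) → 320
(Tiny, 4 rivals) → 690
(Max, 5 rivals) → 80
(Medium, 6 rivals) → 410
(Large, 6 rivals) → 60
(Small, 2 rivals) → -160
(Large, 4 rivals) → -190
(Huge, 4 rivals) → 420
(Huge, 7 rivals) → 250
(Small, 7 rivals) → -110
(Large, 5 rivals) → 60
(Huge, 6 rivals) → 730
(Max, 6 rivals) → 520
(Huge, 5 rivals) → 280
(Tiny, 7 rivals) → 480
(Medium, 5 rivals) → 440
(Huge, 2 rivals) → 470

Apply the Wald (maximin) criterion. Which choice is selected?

Row minima: Tiny=-130, Small=-160, Medium=-110, Large=-190, Huge=250, Max=10
Best worst-case = 250 → Huge.

Huge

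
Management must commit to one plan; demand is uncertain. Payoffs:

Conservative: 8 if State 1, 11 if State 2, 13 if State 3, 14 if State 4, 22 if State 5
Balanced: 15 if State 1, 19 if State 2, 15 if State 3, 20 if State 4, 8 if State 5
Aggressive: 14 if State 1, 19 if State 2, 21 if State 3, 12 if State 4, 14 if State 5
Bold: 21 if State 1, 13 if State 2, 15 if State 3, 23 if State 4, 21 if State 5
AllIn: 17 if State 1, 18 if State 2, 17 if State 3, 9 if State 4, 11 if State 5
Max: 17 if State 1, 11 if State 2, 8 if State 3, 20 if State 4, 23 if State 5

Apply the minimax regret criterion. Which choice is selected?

Bold

Column bests: State 1=21, State 2=19, State 3=21, State 4=23, State 5=23.
Conservative regrets: 13, 8, 8, 9, 1 → max 13
Balanced regrets: 6, 0, 6, 3, 15 → max 15
Aggressive regrets: 7, 0, 0, 11, 9 → max 11
Bold regrets: 0, 6, 6, 0, 2 → max 6
AllIn regrets: 4, 1, 4, 14, 12 → max 14
Max regrets: 4, 8, 13, 3, 0 → max 13
Smallest max regret = 6 → Bold.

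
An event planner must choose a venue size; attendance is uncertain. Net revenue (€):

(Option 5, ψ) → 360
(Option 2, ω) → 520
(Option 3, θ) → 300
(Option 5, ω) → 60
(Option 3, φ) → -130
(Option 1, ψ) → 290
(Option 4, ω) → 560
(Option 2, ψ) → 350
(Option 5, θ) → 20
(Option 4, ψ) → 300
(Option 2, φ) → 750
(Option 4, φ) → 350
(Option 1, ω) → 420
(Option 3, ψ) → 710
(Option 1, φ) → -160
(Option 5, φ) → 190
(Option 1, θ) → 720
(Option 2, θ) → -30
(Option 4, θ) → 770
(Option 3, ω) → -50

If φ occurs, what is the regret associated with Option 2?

0

Best payoff under φ is 750.
Regret = 750 − 750 = 0.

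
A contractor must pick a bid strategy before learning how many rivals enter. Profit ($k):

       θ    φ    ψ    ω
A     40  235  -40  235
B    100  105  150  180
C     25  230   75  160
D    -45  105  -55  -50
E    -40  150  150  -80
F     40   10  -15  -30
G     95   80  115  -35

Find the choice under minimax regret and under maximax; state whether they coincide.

minimax regret → C; maximax → A (disagree)

Column bests: θ=100, φ=235, ψ=150, ω=235.
A regrets: 60, 0, 190, 0 → max 190
B regrets: 0, 130, 0, 55 → max 130
C regrets: 75, 5, 75, 75 → max 75
D regrets: 145, 130, 205, 285 → max 285
E regrets: 140, 85, 0, 315 → max 315
F regrets: 60, 225, 165, 265 → max 265
G regrets: 5, 155, 35, 270 → max 270
Smallest max regret = 75 → C.
Row maxima: A=235, B=180, C=230, D=105, E=150, F=40, G=115
Best best-case = 235 → A.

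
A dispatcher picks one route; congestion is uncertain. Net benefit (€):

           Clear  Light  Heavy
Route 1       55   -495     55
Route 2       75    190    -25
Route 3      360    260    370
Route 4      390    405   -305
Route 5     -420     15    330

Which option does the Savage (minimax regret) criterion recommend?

Column bests: Clear=390, Light=405, Heavy=370.
Route 1 regrets: 335, 900, 315 → max 900
Route 2 regrets: 315, 215, 395 → max 395
Route 3 regrets: 30, 145, 0 → max 145
Route 4 regrets: 0, 0, 675 → max 675
Route 5 regrets: 810, 390, 40 → max 810
Smallest max regret = 145 → Route 3.

Route 3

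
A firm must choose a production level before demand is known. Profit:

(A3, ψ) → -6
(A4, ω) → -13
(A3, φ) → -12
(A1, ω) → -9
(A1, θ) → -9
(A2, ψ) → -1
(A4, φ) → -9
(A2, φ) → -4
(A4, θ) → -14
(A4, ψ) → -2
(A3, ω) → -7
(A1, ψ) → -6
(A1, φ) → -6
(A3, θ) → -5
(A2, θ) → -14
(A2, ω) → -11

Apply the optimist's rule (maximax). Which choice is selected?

A2

Row maxima: A1=-6, A2=-1, A3=-5, A4=-2
Best best-case = -1 → A2.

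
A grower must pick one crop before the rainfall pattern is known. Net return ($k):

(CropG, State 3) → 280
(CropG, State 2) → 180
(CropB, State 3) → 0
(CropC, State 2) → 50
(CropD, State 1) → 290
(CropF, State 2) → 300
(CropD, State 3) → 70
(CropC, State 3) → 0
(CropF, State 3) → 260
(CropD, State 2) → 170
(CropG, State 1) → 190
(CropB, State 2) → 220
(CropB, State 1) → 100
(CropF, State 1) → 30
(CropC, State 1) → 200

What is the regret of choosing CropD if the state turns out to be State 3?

Best payoff under State 3 is 280.
Regret = 280 − 70 = 210.

210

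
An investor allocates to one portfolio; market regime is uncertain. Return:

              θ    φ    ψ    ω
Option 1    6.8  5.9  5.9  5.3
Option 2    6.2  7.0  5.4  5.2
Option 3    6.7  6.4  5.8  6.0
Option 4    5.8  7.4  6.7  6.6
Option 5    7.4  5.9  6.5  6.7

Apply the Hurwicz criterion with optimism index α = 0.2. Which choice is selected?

Option 5

Option 1: 0.2·6.8 + 0.8·5.3 = 5.6
Option 2: 0.2·7.0 + 0.8·5.2 = 5.56
Option 3: 0.2·6.7 + 0.8·5.8 = 5.98
Option 4: 0.2·7.4 + 0.8·5.8 = 6.12
Option 5: 0.2·7.4 + 0.8·5.9 = 6.2
Highest Hurwicz score = 6.2 → Option 5.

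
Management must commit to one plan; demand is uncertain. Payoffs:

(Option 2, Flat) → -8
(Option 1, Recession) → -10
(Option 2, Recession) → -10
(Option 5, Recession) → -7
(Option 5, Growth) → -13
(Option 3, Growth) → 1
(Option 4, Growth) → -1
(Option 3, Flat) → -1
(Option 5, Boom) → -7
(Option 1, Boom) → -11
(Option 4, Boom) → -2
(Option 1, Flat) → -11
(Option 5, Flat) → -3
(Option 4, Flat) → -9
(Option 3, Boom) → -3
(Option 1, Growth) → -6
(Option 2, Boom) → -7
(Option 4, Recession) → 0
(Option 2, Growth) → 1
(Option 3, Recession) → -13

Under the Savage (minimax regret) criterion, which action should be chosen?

Column bests: Recession=0, Flat=-1, Growth=1, Boom=-2.
Option 1 regrets: 10, 10, 7, 9 → max 10
Option 2 regrets: 10, 7, 0, 5 → max 10
Option 3 regrets: 13, 0, 0, 1 → max 13
Option 4 regrets: 0, 8, 2, 0 → max 8
Option 5 regrets: 7, 2, 14, 5 → max 14
Smallest max regret = 8 → Option 4.

Option 4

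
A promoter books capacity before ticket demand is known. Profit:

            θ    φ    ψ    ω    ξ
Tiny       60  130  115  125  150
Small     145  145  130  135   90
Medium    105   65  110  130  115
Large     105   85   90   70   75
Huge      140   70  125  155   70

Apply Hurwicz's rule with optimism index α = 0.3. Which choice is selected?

Small

Tiny: 0.3·150 + 0.7·60 = 87
Small: 0.3·145 + 0.7·90 = 106.5
Medium: 0.3·130 + 0.7·65 = 84.5
Large: 0.3·105 + 0.7·70 = 80.5
Huge: 0.3·155 + 0.7·70 = 95.5
Highest Hurwicz score = 106.5 → Small.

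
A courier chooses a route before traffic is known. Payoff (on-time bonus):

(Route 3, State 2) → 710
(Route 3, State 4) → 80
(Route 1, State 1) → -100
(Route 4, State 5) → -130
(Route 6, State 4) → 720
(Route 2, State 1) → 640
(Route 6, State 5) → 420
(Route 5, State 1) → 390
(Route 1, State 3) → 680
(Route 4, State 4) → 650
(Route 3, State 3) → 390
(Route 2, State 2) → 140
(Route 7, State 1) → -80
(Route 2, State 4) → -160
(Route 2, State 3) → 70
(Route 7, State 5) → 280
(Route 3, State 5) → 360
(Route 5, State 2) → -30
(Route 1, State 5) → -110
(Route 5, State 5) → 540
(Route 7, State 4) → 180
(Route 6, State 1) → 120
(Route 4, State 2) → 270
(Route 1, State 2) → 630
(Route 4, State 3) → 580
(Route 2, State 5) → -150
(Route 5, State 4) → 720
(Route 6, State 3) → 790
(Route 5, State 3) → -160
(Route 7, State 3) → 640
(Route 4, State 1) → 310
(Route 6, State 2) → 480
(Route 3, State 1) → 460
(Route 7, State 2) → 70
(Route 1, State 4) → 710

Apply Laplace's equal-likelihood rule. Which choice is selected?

Route 6

Row averages: Route 1=362, Route 2=108, Route 3=400, Route 4=336, Route 5=292, Route 6=506, Route 7=218
Highest average = 506 → Route 6.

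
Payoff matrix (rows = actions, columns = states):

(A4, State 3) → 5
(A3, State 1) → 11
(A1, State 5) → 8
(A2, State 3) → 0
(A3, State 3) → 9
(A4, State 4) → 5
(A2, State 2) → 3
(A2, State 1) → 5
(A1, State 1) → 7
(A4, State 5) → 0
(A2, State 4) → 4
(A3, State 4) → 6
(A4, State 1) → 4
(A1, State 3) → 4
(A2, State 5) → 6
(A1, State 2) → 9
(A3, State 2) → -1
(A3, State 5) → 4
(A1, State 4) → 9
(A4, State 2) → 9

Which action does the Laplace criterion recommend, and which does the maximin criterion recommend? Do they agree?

laplace → A1; maximin → A1 (agree)

Row averages: A1=7.4, A2=3.6, A3=5.8, A4=4.6
Highest average = 7.4 → A1.
Row minima: A1=4, A2=0, A3=-1, A4=0
Best worst-case = 4 → A1.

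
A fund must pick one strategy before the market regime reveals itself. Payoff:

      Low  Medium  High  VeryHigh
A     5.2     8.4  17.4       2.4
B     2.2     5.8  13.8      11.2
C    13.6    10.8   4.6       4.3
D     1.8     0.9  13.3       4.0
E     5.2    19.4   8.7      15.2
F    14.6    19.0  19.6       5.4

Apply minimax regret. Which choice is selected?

F

Column bests: Low=14.6, Medium=19.4, High=19.6, VeryHigh=15.2.
A regrets: 9.4, 11.0, 2.2, 12.8 → max 12.8
B regrets: 12.4, 13.6, 5.8, 4.0 → max 13.6
C regrets: 1.0, 8.6, 15.0, 10.9 → max 15.0
D regrets: 12.8, 18.5, 6.3, 11.2 → max 18.5
E regrets: 9.4, 0.0, 10.9, 0.0 → max 10.9
F regrets: 0.0, 0.4, 0.0, 9.8 → max 9.8
Smallest max regret = 9.8 → F.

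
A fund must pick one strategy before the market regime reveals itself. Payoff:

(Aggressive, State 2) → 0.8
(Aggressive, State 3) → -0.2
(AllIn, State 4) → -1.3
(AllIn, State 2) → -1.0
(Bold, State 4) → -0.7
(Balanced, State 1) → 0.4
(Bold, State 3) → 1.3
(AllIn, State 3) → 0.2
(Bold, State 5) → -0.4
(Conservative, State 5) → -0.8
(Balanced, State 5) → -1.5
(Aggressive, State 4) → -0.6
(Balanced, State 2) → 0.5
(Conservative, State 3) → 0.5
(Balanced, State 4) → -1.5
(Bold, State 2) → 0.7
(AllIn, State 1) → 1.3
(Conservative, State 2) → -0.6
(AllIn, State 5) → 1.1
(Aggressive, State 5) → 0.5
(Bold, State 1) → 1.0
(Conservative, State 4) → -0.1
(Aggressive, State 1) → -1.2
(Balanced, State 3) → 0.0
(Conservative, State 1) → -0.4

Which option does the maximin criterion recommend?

Bold

Row minima: Conservative=-0.8, Balanced=-1.5, Aggressive=-1.2, Bold=-0.7, AllIn=-1.3
Best worst-case = -0.7 → Bold.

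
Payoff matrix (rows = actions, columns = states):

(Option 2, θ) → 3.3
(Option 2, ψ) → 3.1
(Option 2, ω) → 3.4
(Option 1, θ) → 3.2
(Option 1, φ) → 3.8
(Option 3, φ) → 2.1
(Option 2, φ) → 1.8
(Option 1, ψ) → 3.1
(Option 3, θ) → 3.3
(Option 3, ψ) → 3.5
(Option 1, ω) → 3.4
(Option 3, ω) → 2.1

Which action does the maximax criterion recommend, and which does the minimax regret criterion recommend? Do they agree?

Row maxima: Option 1=3.8, Option 2=3.4, Option 3=3.5
Best best-case = 3.8 → Option 1.
Column bests: θ=3.3, φ=3.8, ψ=3.5, ω=3.4.
Option 1 regrets: 0.1, 0.0, 0.4, 0.0 → max 0.4
Option 2 regrets: 0.0, 2.0, 0.4, 0.0 → max 2.0
Option 3 regrets: 0.0, 1.7, 0.0, 1.3 → max 1.7
Smallest max regret = 0.4 → Option 1.

maximax → Option 1; minimax regret → Option 1 (agree)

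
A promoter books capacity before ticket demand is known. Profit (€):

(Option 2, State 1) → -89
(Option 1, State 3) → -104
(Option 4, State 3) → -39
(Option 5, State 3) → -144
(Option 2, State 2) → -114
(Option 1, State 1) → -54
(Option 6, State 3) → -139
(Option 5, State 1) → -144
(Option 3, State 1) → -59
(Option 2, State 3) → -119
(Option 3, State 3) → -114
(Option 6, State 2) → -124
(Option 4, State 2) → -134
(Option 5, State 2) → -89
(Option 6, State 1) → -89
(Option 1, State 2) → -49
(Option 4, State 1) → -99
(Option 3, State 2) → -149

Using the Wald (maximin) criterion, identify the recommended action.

Row minima: Option 1=-104, Option 2=-119, Option 3=-149, Option 4=-134, Option 5=-144, Option 6=-139
Best worst-case = -104 → Option 1.

Option 1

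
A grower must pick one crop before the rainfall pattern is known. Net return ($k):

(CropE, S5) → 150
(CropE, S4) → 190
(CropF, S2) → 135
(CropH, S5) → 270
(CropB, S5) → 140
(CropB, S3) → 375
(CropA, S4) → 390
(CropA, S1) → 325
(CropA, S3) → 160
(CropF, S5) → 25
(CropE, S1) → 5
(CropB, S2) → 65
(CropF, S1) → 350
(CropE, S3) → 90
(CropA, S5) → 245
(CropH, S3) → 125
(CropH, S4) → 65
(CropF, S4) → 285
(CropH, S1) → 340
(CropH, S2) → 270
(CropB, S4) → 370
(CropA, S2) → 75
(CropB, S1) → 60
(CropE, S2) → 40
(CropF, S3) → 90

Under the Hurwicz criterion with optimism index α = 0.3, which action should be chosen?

CropA

CropB: 0.3·375 + 0.7·60 = 154.5
CropE: 0.3·190 + 0.7·5 = 60.5
CropF: 0.3·350 + 0.7·25 = 122.5
CropA: 0.3·390 + 0.7·75 = 169.5
CropH: 0.3·340 + 0.7·65 = 147.5
Highest Hurwicz score = 169.5 → CropA.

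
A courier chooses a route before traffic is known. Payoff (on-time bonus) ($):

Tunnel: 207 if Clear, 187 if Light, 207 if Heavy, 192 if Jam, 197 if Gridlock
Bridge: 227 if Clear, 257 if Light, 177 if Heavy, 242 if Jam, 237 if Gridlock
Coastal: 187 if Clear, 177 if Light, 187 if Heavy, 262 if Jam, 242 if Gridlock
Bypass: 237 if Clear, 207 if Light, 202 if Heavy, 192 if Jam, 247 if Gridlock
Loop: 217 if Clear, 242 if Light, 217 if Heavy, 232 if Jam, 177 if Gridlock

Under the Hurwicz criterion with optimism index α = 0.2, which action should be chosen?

Tunnel: 0.2·207 + 0.8·187 = 191
Bridge: 0.2·257 + 0.8·177 = 193
Coastal: 0.2·262 + 0.8·177 = 194
Bypass: 0.2·247 + 0.8·192 = 203
Loop: 0.2·242 + 0.8·177 = 190
Highest Hurwicz score = 203 → Bypass.

Bypass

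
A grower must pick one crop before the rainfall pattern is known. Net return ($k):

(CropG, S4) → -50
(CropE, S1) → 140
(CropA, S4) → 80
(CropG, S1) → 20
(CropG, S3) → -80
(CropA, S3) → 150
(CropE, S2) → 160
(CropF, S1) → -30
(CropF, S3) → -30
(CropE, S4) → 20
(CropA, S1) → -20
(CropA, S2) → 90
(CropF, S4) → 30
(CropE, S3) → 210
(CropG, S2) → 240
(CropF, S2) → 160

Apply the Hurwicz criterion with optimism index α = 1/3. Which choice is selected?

CropE

CropA: 1/3·150 + 2/3·(-20) = 110/3
CropG: 1/3·240 + 2/3·(-80) = 80/3
CropF: 1/3·160 + 2/3·(-30) = 100/3
CropE: 1/3·210 + 2/3·20 = 250/3
Highest Hurwicz score = 250/3 → CropE.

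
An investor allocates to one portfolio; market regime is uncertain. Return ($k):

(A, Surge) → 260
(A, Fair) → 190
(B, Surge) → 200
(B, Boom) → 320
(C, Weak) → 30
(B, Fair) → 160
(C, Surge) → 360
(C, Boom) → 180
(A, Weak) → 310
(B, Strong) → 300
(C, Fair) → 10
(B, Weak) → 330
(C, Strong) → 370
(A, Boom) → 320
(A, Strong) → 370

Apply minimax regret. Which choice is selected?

Column bests: Weak=330, Fair=190, Strong=370, Boom=320, Surge=360.
A regrets: 20, 0, 0, 0, 100 → max 100
B regrets: 0, 30, 70, 0, 160 → max 160
C regrets: 300, 180, 0, 140, 0 → max 300
Smallest max regret = 100 → A.

A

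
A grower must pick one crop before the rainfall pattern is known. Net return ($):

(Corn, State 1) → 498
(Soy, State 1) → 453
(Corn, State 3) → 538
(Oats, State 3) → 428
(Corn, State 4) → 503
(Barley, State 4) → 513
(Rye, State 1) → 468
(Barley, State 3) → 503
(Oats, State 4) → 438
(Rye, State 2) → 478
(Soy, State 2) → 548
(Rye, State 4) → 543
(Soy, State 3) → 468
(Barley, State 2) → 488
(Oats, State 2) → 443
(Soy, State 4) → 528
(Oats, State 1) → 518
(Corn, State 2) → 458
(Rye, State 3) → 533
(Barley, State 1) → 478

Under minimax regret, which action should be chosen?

Column bests: State 1=518, State 2=548, State 3=538, State 4=543.
Barley regrets: 40, 60, 35, 30 → max 60
Rye regrets: 50, 70, 5, 0 → max 70
Soy regrets: 65, 0, 70, 15 → max 70
Oats regrets: 0, 105, 110, 105 → max 110
Corn regrets: 20, 90, 0, 40 → max 90
Smallest max regret = 60 → Barley.

Barley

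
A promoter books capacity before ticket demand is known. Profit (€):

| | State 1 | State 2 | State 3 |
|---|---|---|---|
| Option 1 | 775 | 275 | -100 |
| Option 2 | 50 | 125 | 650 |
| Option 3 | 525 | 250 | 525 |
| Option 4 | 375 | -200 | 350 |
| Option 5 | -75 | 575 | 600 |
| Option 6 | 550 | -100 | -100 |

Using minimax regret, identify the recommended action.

Column bests: State 1=775, State 2=575, State 3=650.
Option 1 regrets: 0, 300, 750 → max 750
Option 2 regrets: 725, 450, 0 → max 725
Option 3 regrets: 250, 325, 125 → max 325
Option 4 regrets: 400, 775, 300 → max 775
Option 5 regrets: 850, 0, 50 → max 850
Option 6 regrets: 225, 675, 750 → max 750
Smallest max regret = 325 → Option 3.

Option 3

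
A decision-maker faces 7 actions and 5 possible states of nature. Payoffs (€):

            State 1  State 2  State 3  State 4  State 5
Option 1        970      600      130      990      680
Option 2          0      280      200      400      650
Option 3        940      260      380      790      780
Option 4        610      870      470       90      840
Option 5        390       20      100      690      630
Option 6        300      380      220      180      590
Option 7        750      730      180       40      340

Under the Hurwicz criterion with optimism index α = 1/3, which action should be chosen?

Option 3

Option 1: 1/3·990 + 2/3·130 = 1250/3
Option 2: 1/3·650 + 2/3·0 = 650/3
Option 3: 1/3·940 + 2/3·260 = 1460/3
Option 4: 1/3·870 + 2/3·90 = 350
Option 5: 1/3·690 + 2/3·20 = 730/3
Option 6: 1/3·590 + 2/3·180 = 950/3
Option 7: 1/3·750 + 2/3·40 = 830/3
Highest Hurwicz score = 1460/3 → Option 3.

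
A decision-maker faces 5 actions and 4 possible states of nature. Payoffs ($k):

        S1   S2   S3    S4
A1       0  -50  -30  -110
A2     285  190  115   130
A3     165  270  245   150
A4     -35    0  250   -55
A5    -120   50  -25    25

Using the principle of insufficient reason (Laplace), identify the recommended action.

Row averages: A1=-47.5, A2=180, A3=207.5, A4=40, A5=-17.5
Highest average = 207.5 → A3.

A3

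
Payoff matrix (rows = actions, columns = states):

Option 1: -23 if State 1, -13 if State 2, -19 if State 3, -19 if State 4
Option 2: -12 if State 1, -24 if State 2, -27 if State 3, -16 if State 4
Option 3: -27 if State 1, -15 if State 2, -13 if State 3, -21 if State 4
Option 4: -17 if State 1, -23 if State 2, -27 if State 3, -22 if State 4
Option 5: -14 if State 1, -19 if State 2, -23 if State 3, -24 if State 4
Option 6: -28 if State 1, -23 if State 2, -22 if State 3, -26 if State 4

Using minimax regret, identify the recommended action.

Option 5

Column bests: State 1=-12, State 2=-13, State 3=-13, State 4=-16.
Option 1 regrets: 11, 0, 6, 3 → max 11
Option 2 regrets: 0, 11, 14, 0 → max 14
Option 3 regrets: 15, 2, 0, 5 → max 15
Option 4 regrets: 5, 10, 14, 6 → max 14
Option 5 regrets: 2, 6, 10, 8 → max 10
Option 6 regrets: 16, 10, 9, 10 → max 16
Smallest max regret = 10 → Option 5.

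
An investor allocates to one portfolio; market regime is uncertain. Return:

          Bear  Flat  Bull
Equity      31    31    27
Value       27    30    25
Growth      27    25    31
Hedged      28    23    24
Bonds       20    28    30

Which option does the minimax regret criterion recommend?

Equity

Column bests: Bear=31, Flat=31, Bull=31.
Equity regrets: 0, 0, 4 → max 4
Value regrets: 4, 1, 6 → max 6
Growth regrets: 4, 6, 0 → max 6
Hedged regrets: 3, 8, 7 → max 8
Bonds regrets: 11, 3, 1 → max 11
Smallest max regret = 4 → Equity.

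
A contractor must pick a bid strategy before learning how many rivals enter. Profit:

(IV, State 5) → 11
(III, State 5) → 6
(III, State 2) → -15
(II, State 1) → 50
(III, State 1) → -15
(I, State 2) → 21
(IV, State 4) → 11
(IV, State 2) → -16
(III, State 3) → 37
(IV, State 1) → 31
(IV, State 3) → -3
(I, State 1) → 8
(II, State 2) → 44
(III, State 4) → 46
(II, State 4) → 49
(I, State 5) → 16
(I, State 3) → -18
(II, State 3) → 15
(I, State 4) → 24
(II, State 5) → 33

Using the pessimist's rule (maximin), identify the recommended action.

Row minima: I=-18, II=15, III=-15, IV=-16
Best worst-case = 15 → II.

II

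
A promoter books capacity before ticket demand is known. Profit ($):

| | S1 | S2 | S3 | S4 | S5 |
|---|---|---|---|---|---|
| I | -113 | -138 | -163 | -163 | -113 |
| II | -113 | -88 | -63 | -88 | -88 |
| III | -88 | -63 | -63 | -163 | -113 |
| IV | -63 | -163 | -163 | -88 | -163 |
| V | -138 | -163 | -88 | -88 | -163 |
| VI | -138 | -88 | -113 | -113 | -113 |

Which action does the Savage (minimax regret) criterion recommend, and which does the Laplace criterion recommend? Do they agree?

Column bests: S1=-63, S2=-63, S3=-63, S4=-88, S5=-88.
I regrets: 50, 75, 100, 75, 25 → max 100
II regrets: 50, 25, 0, 0, 0 → max 50
III regrets: 25, 0, 0, 75, 25 → max 75
IV regrets: 0, 100, 100, 0, 75 → max 100
V regrets: 75, 100, 25, 0, 75 → max 100
VI regrets: 75, 25, 50, 25, 25 → max 75
Smallest max regret = 50 → II.
Row averages: I=-138, II=-88, III=-98, IV=-128, V=-128, VI=-113
Highest average = -88 → II.

minimax regret → II; laplace → II (agree)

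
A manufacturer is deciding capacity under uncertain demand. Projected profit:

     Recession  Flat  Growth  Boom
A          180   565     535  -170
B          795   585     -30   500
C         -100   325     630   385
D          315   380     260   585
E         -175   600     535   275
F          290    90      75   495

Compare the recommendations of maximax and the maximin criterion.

Row maxima: A=565, B=795, C=630, D=585, E=600, F=495
Best best-case = 795 → B.
Row minima: A=-170, B=-30, C=-100, D=260, E=-175, F=75
Best worst-case = 260 → D.

maximax → B; maximin → D (disagree)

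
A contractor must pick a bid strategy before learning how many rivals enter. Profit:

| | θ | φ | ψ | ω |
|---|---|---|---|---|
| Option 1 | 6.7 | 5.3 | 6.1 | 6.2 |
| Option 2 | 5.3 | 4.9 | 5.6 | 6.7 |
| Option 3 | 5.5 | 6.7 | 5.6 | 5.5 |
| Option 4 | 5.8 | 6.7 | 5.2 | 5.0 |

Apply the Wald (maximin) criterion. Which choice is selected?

Option 3

Row minima: Option 1=5.3, Option 2=4.9, Option 3=5.5, Option 4=5.0
Best worst-case = 5.5 → Option 3.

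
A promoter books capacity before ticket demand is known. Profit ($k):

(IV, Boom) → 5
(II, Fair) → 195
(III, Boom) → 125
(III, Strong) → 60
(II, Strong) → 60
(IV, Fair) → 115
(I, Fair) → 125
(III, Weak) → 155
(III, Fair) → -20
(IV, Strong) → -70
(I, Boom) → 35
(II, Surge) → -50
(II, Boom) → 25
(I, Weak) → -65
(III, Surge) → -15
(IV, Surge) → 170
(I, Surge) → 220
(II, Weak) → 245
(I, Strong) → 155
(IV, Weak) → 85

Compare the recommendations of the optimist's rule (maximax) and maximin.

maximax → II; maximin → III (disagree)

Row maxima: I=220, II=245, III=155, IV=170
Best best-case = 245 → II.
Row minima: I=-65, II=-50, III=-20, IV=-70
Best worst-case = -20 → III.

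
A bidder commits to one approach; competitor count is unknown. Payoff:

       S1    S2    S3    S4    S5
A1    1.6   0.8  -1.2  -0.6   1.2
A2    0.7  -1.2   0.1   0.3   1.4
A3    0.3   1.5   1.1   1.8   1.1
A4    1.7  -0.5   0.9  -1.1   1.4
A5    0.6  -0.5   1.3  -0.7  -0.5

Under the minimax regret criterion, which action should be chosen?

Column bests: S1=1.7, S2=1.5, S3=1.3, S4=1.8, S5=1.4.
A1 regrets: 0.1, 0.7, 2.5, 2.4, 0.2 → max 2.5
A2 regrets: 1.0, 2.7, 1.2, 1.5, 0.0 → max 2.7
A3 regrets: 1.4, 0.0, 0.2, 0.0, 0.3 → max 1.4
A4 regrets: 0.0, 2.0, 0.4, 2.9, 0.0 → max 2.9
A5 regrets: 1.1, 2.0, 0.0, 2.5, 1.9 → max 2.5
Smallest max regret = 1.4 → A3.

A3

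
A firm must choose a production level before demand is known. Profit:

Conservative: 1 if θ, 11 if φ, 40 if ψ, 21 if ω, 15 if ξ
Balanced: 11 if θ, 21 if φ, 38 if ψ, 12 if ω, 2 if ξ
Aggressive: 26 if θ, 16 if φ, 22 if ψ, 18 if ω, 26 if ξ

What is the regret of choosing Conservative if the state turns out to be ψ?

Best payoff under ψ is 40.
Regret = 40 − 40 = 0.

0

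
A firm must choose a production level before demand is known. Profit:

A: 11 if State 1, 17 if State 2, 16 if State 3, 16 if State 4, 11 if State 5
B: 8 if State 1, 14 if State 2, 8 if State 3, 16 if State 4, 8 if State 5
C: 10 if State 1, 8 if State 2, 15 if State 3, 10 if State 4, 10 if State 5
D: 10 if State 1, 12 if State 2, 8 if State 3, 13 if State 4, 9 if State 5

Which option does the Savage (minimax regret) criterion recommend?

A

Column bests: State 1=11, State 2=17, State 3=16, State 4=16, State 5=11.
A regrets: 0, 0, 0, 0, 0 → max 0
B regrets: 3, 3, 8, 0, 3 → max 8
C regrets: 1, 9, 1, 6, 1 → max 9
D regrets: 1, 5, 8, 3, 2 → max 8
Smallest max regret = 0 → A.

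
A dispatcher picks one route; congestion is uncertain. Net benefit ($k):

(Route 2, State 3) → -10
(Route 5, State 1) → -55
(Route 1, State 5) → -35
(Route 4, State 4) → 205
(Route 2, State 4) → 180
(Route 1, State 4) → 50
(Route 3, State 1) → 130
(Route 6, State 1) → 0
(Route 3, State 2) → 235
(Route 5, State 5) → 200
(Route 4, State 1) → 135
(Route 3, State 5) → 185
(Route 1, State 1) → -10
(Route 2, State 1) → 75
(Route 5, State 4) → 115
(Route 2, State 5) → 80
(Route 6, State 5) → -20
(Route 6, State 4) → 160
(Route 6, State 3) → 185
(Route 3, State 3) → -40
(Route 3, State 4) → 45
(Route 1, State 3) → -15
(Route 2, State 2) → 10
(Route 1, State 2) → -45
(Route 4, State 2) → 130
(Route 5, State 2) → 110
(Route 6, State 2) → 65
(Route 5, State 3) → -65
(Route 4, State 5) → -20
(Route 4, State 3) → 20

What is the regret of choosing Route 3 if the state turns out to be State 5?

Best payoff under State 5 is 200.
Regret = 200 − 185 = 15.

15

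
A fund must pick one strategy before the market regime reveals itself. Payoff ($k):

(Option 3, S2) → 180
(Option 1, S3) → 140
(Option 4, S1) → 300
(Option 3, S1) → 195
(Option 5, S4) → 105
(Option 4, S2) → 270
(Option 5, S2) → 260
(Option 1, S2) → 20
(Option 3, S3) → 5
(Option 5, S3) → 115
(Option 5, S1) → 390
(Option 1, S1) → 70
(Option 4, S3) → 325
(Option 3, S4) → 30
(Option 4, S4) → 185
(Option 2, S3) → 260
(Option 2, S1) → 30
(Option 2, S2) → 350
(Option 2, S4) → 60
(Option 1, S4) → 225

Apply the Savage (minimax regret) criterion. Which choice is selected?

Option 4

Column bests: S1=390, S2=350, S3=325, S4=225.
Option 1 regrets: 320, 330, 185, 0 → max 330
Option 2 regrets: 360, 0, 65, 165 → max 360
Option 3 regrets: 195, 170, 320, 195 → max 320
Option 4 regrets: 90, 80, 0, 40 → max 90
Option 5 regrets: 0, 90, 210, 120 → max 210
Smallest max regret = 90 → Option 4.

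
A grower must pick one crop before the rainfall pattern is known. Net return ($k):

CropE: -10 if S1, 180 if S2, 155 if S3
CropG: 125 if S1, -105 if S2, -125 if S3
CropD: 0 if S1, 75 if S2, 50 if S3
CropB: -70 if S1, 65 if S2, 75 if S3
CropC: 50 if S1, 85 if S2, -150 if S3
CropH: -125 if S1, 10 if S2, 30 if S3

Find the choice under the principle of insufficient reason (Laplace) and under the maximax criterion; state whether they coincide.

laplace → CropE; maximax → CropE (agree)

Row averages: CropE=325/3, CropG=-35, CropD=125/3, CropB=70/3, CropC=-5, CropH=-85/3
Highest average = 325/3 → CropE.
Row maxima: CropE=180, CropG=125, CropD=75, CropB=75, CropC=85, CropH=30
Best best-case = 180 → CropE.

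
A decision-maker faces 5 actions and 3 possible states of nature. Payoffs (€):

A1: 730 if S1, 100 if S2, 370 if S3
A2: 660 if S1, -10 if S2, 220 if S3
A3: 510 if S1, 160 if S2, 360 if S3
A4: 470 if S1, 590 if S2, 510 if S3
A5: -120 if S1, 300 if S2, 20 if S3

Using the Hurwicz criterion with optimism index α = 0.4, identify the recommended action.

A4

A1: 0.4·730 + 0.6·100 = 352
A2: 0.4·660 + 0.6·(-10) = 258
A3: 0.4·510 + 0.6·160 = 300
A4: 0.4·590 + 0.6·470 = 518
A5: 0.4·300 + 0.6·(-120) = 48
Highest Hurwicz score = 518 → A4.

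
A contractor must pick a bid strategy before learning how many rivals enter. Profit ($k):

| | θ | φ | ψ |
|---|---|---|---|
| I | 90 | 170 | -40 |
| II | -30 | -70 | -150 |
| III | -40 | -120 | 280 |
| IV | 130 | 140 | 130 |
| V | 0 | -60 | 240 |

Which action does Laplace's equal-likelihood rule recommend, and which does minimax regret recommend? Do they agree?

laplace → IV; minimax regret → IV (agree)

Row averages: I=220/3, II=-250/3, III=40, IV=400/3, V=60
Highest average = 400/3 → IV.
Column bests: θ=130, φ=170, ψ=280.
I regrets: 40, 0, 320 → max 320
II regrets: 160, 240, 430 → max 430
III regrets: 170, 290, 0 → max 290
IV regrets: 0, 30, 150 → max 150
V regrets: 130, 230, 40 → max 230
Smallest max regret = 150 → IV.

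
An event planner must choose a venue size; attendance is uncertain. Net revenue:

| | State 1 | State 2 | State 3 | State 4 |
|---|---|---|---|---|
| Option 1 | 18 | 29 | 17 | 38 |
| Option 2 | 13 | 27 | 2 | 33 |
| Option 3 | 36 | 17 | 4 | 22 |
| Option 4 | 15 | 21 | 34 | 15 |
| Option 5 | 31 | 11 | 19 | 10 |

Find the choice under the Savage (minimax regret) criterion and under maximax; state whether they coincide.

Column bests: State 1=36, State 2=29, State 3=34, State 4=38.
Option 1 regrets: 18, 0, 17, 0 → max 18
Option 2 regrets: 23, 2, 32, 5 → max 32
Option 3 regrets: 0, 12, 30, 16 → max 30
Option 4 regrets: 21, 8, 0, 23 → max 23
Option 5 regrets: 5, 18, 15, 28 → max 28
Smallest max regret = 18 → Option 1.
Row maxima: Option 1=38, Option 2=33, Option 3=36, Option 4=34, Option 5=31
Best best-case = 38 → Option 1.

minimax regret → Option 1; maximax → Option 1 (agree)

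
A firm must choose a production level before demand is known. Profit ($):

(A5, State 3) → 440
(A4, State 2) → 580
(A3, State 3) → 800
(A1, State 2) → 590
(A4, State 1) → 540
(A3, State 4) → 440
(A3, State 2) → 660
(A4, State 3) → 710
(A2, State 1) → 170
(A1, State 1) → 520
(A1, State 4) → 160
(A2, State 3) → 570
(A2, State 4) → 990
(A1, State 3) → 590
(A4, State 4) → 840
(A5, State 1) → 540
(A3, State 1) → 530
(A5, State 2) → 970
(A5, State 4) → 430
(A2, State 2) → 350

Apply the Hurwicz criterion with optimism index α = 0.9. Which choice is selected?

A1: 0.9·590 + 0.1·160 = 547
A2: 0.9·990 + 0.1·170 = 908
A3: 0.9·800 + 0.1·440 = 764
A4: 0.9·840 + 0.1·540 = 810
A5: 0.9·970 + 0.1·430 = 916
Highest Hurwicz score = 916 → A5.

A5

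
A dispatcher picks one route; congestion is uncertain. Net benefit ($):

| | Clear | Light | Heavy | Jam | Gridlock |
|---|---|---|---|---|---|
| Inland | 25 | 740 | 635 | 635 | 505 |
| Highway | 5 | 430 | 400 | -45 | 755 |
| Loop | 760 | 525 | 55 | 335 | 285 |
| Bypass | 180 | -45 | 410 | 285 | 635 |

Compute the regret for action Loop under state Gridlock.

Best payoff under Gridlock is 755.
Regret = 755 − 285 = 470.

470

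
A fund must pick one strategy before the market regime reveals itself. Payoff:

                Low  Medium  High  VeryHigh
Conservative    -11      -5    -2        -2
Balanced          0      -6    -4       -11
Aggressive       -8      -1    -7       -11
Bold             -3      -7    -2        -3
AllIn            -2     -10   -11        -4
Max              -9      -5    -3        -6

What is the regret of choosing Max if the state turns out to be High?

Best payoff under High is -2.
Regret = -2 − (-3) = 1.

1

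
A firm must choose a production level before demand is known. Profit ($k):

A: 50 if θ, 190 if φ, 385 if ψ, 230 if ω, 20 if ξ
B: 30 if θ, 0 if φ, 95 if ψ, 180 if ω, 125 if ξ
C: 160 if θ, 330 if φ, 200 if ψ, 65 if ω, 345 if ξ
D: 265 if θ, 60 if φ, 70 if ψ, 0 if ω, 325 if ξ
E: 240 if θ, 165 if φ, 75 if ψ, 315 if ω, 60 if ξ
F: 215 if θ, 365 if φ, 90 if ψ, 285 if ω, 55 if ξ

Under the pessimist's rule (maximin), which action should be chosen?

C

Row minima: A=20, B=0, C=65, D=0, E=60, F=55
Best worst-case = 65 → C.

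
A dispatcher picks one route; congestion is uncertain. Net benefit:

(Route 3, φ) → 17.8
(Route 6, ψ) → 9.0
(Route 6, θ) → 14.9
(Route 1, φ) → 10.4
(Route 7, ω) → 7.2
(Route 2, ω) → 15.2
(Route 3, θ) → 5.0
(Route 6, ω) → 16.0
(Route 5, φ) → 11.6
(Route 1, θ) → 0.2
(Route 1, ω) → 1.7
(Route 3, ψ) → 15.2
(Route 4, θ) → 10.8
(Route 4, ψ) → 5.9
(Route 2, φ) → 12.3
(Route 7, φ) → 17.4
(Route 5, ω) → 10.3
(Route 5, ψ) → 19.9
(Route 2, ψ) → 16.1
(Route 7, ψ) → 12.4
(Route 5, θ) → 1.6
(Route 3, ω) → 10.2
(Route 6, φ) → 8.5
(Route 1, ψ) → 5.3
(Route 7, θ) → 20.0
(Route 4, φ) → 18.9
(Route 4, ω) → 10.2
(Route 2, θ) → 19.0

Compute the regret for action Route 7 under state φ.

Best payoff under φ is 18.9.
Regret = 18.9 − 17.4 = 1.5.

1.5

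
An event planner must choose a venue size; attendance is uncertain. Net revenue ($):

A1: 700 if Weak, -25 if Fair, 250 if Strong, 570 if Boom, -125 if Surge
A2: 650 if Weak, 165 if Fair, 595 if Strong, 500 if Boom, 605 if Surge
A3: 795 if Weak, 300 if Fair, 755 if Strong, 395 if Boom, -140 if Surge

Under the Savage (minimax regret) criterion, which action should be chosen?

Column bests: Weak=795, Fair=300, Strong=755, Boom=570, Surge=605.
A1 regrets: 95, 325, 505, 0, 730 → max 730
A2 regrets: 145, 135, 160, 70, 0 → max 160
A3 regrets: 0, 0, 0, 175, 745 → max 745
Smallest max regret = 160 → A2.

A2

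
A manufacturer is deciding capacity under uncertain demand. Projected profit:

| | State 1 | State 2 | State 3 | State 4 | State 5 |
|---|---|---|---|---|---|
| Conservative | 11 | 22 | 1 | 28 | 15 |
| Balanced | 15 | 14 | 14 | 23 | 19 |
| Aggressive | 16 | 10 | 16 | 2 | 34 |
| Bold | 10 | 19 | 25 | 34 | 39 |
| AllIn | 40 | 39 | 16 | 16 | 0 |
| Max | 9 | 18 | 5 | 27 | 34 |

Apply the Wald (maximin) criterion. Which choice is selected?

Balanced

Row minima: Conservative=1, Balanced=14, Aggressive=2, Bold=10, AllIn=0, Max=5
Best worst-case = 14 → Balanced.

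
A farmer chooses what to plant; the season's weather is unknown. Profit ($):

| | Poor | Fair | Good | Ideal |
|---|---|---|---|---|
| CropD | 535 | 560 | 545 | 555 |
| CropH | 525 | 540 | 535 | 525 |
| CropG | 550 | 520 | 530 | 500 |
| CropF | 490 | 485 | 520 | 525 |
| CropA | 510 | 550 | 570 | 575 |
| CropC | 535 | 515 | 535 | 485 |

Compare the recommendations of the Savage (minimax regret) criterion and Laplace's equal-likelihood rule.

Column bests: Poor=550, Fair=560, Good=570, Ideal=575.
CropD regrets: 15, 0, 25, 20 → max 25
CropH regrets: 25, 20, 35, 50 → max 50
CropG regrets: 0, 40, 40, 75 → max 75
CropF regrets: 60, 75, 50, 50 → max 75
CropA regrets: 40, 10, 0, 0 → max 40
CropC regrets: 15, 45, 35, 90 → max 90
Smallest max regret = 25 → CropD.
Row averages: CropD=548.75, CropH=531.25, CropG=525, CropF=505, CropA=551.25, CropC=517.5
Highest average = 551.25 → CropA.

minimax regret → CropD; laplace → CropA (disagree)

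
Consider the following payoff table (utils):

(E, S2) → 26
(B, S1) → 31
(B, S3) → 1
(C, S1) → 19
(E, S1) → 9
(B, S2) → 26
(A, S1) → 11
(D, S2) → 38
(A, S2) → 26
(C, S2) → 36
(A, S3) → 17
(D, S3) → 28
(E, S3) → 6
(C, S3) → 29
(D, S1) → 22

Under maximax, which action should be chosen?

Row maxima: A=26, B=31, C=36, D=38, E=26
Best best-case = 38 → D.

D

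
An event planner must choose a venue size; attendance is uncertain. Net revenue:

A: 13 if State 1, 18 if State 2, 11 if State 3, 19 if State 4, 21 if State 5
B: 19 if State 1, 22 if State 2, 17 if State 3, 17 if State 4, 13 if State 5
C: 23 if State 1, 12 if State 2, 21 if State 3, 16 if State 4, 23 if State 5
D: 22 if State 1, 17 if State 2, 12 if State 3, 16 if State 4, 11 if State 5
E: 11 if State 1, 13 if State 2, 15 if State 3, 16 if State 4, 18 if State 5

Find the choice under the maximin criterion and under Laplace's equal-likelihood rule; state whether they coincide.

maximin → B; laplace → C (disagree)

Row minima: A=11, B=13, C=12, D=11, E=11
Best worst-case = 13 → B.
Row averages: A=16.4, B=17.6, C=19, D=15.6, E=14.6
Highest average = 19 → C.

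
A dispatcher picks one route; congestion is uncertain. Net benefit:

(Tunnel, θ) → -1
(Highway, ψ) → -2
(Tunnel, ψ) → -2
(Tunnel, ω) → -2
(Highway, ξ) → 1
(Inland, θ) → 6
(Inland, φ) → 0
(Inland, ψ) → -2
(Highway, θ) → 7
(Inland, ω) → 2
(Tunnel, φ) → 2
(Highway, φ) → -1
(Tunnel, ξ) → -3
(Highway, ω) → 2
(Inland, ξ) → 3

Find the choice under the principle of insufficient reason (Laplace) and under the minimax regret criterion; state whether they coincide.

Row averages: Inland=1.8, Highway=1.4, Tunnel=-1.2
Highest average = 1.8 → Inland.
Column bests: θ=7, φ=2, ψ=-2, ω=2, ξ=3.
Inland regrets: 1, 2, 0, 0, 0 → max 2
Highway regrets: 0, 3, 0, 0, 2 → max 3
Tunnel regrets: 8, 0, 0, 4, 6 → max 8
Smallest max regret = 2 → Inland.

laplace → Inland; minimax regret → Inland (agree)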